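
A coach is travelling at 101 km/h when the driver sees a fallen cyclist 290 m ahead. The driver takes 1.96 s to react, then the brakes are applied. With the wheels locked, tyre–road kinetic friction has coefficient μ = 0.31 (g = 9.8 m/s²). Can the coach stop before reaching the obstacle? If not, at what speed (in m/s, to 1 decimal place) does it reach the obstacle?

101 km/h ÷ 3.6 = 28.0556 m/s.
a = μg = 0.31 × 9.8 = 3.038 m/s².
Reaction distance = 28.0556 × 1.96 = 54.989 m.
Braking distance = v²/(2a) = 787.117 / 6.076 = 129.545 m.
Total stopping distance = 54.989 + 129.545 = 184.534 m, vs 290 m available — it stops with 290 − 184.534 = 105.466 m to spare.

Yes — it stops about 105.5 m short of the obstacle, so it never reaches it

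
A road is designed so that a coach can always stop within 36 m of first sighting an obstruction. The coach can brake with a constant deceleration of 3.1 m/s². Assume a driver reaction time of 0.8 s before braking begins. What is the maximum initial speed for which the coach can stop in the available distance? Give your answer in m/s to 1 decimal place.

Maximum speed ≈ 12.7 m/s

Stopping distance: v·t_r + v²/(2a) = 36 with t_r = 0.8 s and a = 3.100 m/s².
So v² + 4.960 v − 223.20 = 0.
Positive root: v = −a·t_r + √((a·t_r)² + 2a·d) = −2.480 + √(6.150 + 223.20) = 12.6643 m/s.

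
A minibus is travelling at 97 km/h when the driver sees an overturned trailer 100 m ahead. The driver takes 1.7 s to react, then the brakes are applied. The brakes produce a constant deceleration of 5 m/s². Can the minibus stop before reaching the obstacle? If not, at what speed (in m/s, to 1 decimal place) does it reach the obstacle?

97 km/h ÷ 3.6 = 26.9444 m/s.
Reaction distance = 26.9444 × 1.7 = 45.805 m.
Braking distance needed to stop: v²/(2a) = 726.001 / 10.000 = 72.600 m, so total needed = 45.805 + 72.600 = 118.405 m > 100 m — it cannot stop.
Distance remaining when braking begins: 100 − 45.805 = 54.195 m.
v² = v₀² − 2a·d = 726.001 − 2 × 5.000 × 54.195 = 184.051 m²/s².
v = √184.051 = 13.567 m/s.

No — it strikes the obstacle at 13.6 m/s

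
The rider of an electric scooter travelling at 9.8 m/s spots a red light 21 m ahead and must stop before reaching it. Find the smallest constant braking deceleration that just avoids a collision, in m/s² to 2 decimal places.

v² = 2a·d ⇒ a = v²/(2d) = 9.8000² / (2 × 21.000) = 96.040 / 42.000 = 2.2867 m/s².

Required deceleration ≈ 2.29 m/s²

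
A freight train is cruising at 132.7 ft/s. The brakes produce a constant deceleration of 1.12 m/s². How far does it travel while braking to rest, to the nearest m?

Braking distance ≈ 730 m

132.7 ft/s × 0.3048 = 40.4470 m/s.
Braking distance = v²/(2a) = 40.4470² / (2 × 1.120) = 1635.960 / 2.240 = 730.339 m.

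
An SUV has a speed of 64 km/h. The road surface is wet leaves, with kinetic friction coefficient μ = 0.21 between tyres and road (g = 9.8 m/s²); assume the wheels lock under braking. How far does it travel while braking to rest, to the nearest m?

Braking distance ≈ 77 m

64 km/h ÷ 3.6 = 17.7778 m/s.
a = μg = 0.21 × 9.8 = 2.058 m/s².
Braking distance = v²/(2a) = 17.7778² / (2 × 2.058) = 316.050 / 4.116 = 76.786 m.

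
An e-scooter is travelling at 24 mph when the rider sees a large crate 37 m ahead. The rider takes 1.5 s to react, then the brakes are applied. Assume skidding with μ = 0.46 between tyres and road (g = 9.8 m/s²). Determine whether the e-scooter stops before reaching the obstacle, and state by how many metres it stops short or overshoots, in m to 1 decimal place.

24 mph × 0.44704 = 10.7290 m/s.
a = μg = 0.46 × 9.8 = 4.508 m/s².
Reaction distance = 10.7290 × 1.5 = 16.093 m.
Braking distance = v²/(2a) = 115.111 / 9.016 = 12.767 m.
Total stopping distance = 16.093 + 12.767 = 28.860 m, vs 37 m available — it stops with 37 − 28.860 = 8.140 m to spare.

Yes — it stops 8.1 m short of the obstacle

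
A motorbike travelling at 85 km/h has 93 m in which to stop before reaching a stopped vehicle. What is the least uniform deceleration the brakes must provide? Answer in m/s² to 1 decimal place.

Required deceleration ≈ 3.0 m/s²

85 km/h ÷ 3.6 = 23.6111 m/s.
v² = 2a·d ⇒ a = v²/(2d) = 23.6111² / (2 × 93.000) = 557.484 / 186.000 = 2.9972 m/s².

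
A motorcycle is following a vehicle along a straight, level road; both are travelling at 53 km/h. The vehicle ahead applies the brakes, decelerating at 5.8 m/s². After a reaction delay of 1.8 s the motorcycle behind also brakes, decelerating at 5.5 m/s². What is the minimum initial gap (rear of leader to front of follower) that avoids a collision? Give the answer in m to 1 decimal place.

Minimum gap ≈ 27.5 m

53 km/h ÷ 3.6 = 14.7222 m/s.
Leader travels v²/(2a_L) = 216.743 / 11.600 = 18.685 m before stopping.
Follower covers v·t_r = 14.7222 × 1.8 = 26.500 m while reacting, then v²/(2a_F) = 216.743 / 11.000 = 19.704 m while braking, for a total of 26.500 + 19.704 = 46.204 m.
Since a_F ≤ a_L and the follower starts braking later, the follower is never slower than the leader, so the closest approach is when both have stopped.
Minimum gap = 46.204 − 18.685 = 27.519 m.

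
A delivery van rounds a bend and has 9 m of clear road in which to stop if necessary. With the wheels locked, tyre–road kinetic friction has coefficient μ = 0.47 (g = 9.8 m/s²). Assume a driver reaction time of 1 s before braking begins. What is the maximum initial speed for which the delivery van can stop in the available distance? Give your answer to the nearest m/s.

Maximum speed ≈ 6 m/s

a = μg = 0.47 × 9.8 = 4.606 m/s².
Stopping distance: v·t_r + v²/(2a) = 9 with t_r = 1 s and a = 4.606 m/s².
So v² + 9.212 v − 82.91 = 0.
Positive root: v = −a·t_r + √((a·t_r)² + 2a·d) = −4.606 + √(21.215 + 82.91) = 5.5982 m/s.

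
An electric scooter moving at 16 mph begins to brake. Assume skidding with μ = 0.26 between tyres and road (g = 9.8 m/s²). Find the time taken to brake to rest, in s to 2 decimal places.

Braking time ≈ 2.81 s

16 mph × 0.44704 = 7.1526 m/s.
a = μg = 0.26 × 9.8 = 2.548 m/s².
Braking time = v/a = 7.1526 / 2.548 = 2.807 s.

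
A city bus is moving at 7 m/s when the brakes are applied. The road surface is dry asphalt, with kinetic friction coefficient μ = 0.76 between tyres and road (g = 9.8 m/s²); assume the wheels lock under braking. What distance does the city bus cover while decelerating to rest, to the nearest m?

Braking distance ≈ 3 m

a = μg = 0.76 × 9.8 = 7.448 m/s².
Braking distance = v²/(2a) = 7.0000² / (2 × 7.448) = 49.000 / 14.896 = 3.289 m.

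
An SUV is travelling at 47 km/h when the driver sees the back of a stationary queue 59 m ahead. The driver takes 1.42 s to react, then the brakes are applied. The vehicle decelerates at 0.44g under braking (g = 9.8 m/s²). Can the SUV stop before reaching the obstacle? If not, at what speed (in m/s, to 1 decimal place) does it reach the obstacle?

Yes — it stops about 20.7 m short of the obstacle, so it never reaches it

47 km/h ÷ 3.6 = 13.0556 m/s.
a = 0.44 × 9.8 = 4.312 m/s².
Reaction distance = 13.0556 × 1.42 = 18.539 m.
Braking distance = v²/(2a) = 170.449 / 8.624 = 19.764 m.
Total stopping distance = 18.539 + 19.764 = 38.303 m, vs 59 m available — it stops with 59 − 38.303 = 20.697 m to spare.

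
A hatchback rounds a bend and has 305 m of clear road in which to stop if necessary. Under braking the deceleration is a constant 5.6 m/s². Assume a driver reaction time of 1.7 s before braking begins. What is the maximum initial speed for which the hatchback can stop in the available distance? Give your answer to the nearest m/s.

Maximum speed ≈ 50 m/s

Stopping distance: v·t_r + v²/(2a) = 305 with t_r = 1.7 s and a = 5.600 m/s².
So v² + 19.040 v − 3416.00 = 0.
Positive root: v = −a·t_r + √((a·t_r)² + 2a·d) = −9.520 + √(90.630 + 3416.00) = 49.6968 m/s.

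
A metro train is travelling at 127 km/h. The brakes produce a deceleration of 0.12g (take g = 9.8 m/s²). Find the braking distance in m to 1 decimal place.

Braking distance ≈ 529.1 m

127 km/h ÷ 3.6 = 35.2778 m/s.
a = 0.12 × 9.8 = 1.176 m/s².
Braking distance = v²/(2a) = 35.2778² / (2 × 1.176) = 1244.523 / 2.352 = 529.134 m.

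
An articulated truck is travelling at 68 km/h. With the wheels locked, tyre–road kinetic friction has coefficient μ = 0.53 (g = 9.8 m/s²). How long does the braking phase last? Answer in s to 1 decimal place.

Braking time ≈ 3.6 s

68 km/h ÷ 3.6 = 18.8889 m/s.
a = μg = 0.53 × 9.8 = 5.194 m/s².
Braking time = v/a = 18.8889 / 5.194 = 3.637 s.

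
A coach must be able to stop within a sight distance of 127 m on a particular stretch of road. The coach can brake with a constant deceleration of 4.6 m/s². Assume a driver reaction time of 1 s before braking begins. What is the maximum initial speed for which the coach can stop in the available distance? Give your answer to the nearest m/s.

Stopping distance: v·t_r + v²/(2a) = 127 with t_r = 1 s and a = 4.600 m/s².
So v² + 9.200 v − 1168.40 = 0.
Positive root: v = −a·t_r + √((a·t_r)² + 2a·d) = −4.600 + √(21.160 + 1168.40) = 29.8900 m/s.

Maximum speed ≈ 30 m/s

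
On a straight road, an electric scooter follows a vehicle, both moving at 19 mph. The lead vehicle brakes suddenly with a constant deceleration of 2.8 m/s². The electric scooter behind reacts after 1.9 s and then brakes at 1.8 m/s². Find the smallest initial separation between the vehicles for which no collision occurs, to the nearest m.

19 mph × 0.44704 = 8.4938 m/s.
Leader travels v²/(2a_L) = 72.145 / 5.600 = 12.883 m before stopping.
Follower covers v·t_r = 8.4938 × 1.9 = 16.138 m while reacting, then v²/(2a_F) = 72.145 / 3.600 = 20.040 m while braking, for a total of 16.138 + 20.040 = 36.178 m.
Since a_F ≤ a_L and the follower starts braking later, the follower is never slower than the leader, so the closest approach is when both have stopped.
Minimum gap = 36.178 − 12.883 = 23.295 m.

Minimum gap ≈ 23 m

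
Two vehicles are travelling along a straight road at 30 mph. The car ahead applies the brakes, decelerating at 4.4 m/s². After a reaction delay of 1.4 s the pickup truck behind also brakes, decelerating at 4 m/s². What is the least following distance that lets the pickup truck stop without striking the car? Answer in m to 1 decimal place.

30 mph × 0.44704 = 13.4112 m/s.
Leader travels v²/(2a_L) = 179.860 / 8.800 = 20.439 m before stopping.
Follower covers v·t_r = 13.4112 × 1.4 = 18.776 m while reacting, then v²/(2a_F) = 179.860 / 8.000 = 22.483 m while braking, for a total of 18.776 + 22.483 = 41.259 m.
Since a_F ≤ a_L and the follower starts braking later, the follower is never slower than the leader, so the closest approach is when both have stopped.
Minimum gap = 41.259 − 20.439 = 20.820 m.

Minimum gap ≈ 20.8 m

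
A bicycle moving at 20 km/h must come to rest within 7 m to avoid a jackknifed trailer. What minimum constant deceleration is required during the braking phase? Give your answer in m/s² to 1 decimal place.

20 km/h ÷ 3.6 = 5.5556 m/s.
v² = 2a·d ⇒ a = v²/(2d) = 5.5556² / (2 × 7.000) = 30.865 / 14.000 = 2.2046 m/s².

Required deceleration ≈ 2.2 m/s²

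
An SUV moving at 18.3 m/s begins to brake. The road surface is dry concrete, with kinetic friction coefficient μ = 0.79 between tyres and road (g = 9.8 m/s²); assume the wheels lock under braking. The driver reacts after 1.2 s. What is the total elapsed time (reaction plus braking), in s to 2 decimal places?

Total time ≈ 3.56 s

a = μg = 0.79 × 9.8 = 7.742 m/s².
Braking time = v/a = 18.3000 / 7.742 = 2.364 s.
Total = 1.2 + 2.364 = 3.564 s.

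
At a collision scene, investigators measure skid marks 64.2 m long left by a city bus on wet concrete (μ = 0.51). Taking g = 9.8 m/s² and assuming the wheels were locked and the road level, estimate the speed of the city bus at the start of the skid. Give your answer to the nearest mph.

Deceleration a = μg = 0.51 × 9.8 = 4.998 m/s².
v = √(2a·d) = √(2 × 4.998 × 64.2) = √641.743 = 25.3326 m/s.
= 25.3326 ÷ 0.44704 = 56.667 mph.

Initial speed ≈ 57 mph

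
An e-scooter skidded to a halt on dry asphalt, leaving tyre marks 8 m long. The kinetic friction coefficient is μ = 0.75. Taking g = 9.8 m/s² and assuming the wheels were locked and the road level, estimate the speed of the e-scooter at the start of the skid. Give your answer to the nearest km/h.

Deceleration a = μg = 0.75 × 9.8 = 7.350 m/s².
v = √(2a·d) = √(2 × 7.350 × 8) = √117.600 = 10.8444 m/s.
= 10.8444 × 3.6 = 39.040 km/h.

Initial speed ≈ 39 km/h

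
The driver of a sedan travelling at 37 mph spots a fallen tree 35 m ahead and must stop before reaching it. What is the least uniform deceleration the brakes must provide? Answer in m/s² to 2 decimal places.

37 mph × 0.44704 = 16.5405 m/s.
v² = 2a·d ⇒ a = v²/(2d) = 16.5405² / (2 × 35.000) = 273.588 / 70.000 = 3.9084 m/s².

Required deceleration ≈ 3.91 m/s²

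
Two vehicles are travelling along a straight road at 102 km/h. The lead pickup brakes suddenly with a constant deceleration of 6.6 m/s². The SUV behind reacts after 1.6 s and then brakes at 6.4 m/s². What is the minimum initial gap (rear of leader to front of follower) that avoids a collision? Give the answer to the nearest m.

Minimum gap ≈ 47 m

102 km/h ÷ 3.6 = 28.3333 m/s.
Leader travels v²/(2a_L) = 802.776 / 13.200 = 60.816 m before stopping.
Follower covers v·t_r = 28.3333 × 1.6 = 45.333 m while reacting, then v²/(2a_F) = 802.776 / 12.800 = 62.717 m while braking, for a total of 45.333 + 62.717 = 108.050 m.
Since a_F ≤ a_L and the follower starts braking later, the follower is never slower than the leader, so the closest approach is when both have stopped.
Minimum gap = 108.050 − 60.816 = 47.234 m.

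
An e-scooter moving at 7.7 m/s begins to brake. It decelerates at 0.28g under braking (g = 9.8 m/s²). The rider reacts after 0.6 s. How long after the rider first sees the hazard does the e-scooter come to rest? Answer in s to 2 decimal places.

Total time ≈ 3.41 s

a = 0.28 × 9.8 = 2.744 m/s².
Braking time = v/a = 7.7000 / 2.744 = 2.806 s.
Total = 0.6 + 2.806 = 3.406 s.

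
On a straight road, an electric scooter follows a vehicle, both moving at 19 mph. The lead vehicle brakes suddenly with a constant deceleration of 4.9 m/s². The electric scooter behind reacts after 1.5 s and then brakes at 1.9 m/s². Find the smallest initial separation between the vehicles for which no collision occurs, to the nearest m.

Minimum gap ≈ 24 m

19 mph × 0.44704 = 8.4938 m/s.
Leader travels v²/(2a_L) = 72.145 / 9.800 = 7.362 m before stopping.
Follower covers v·t_r = 8.4938 × 1.5 = 12.741 m while reacting, then v²/(2a_F) = 72.145 / 3.800 = 18.986 m while braking, for a total of 12.741 + 18.986 = 31.727 m.
Since a_F ≤ a_L and the follower starts braking later, the follower is never slower than the leader, so the closest approach is when both have stopped.
Minimum gap = 31.727 − 7.362 = 24.365 m.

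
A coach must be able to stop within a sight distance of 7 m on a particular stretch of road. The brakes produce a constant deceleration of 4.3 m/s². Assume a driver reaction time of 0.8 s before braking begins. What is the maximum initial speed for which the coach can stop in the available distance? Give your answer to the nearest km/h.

Maximum speed ≈ 18 km/h

Stopping distance: v·t_r + v²/(2a) = 7 with t_r = 0.8 s and a = 4.300 m/s².
So v² + 6.880 v − 60.20 = 0.
Positive root: v = −a·t_r + √((a·t_r)² + 2a·d) = −3.440 + √(11.834 + 60.20) = 5.0473 m/s.
5.0473 m/s × 3.6 = 18.170 km/h.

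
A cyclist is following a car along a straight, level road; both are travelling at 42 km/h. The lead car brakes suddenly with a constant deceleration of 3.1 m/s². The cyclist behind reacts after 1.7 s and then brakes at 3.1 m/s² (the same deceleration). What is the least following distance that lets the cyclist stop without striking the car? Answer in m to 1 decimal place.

42 km/h ÷ 3.6 = 11.6667 m/s.
Leader travels v²/(2a_L) = 136.112 / 6.200 = 21.954 m before stopping.
Follower covers v·t_r = 11.6667 × 1.7 = 19.833 m while reacting, then v²/(2a_F) = 136.112 / 6.200 = 21.954 m while braking, for a total of 19.833 + 21.954 = 41.787 m.
Since a_F ≤ a_L and the follower starts braking later, the follower is never slower than the leader, so the closest approach is when both have stopped.
Minimum gap = 41.787 − 21.954 = 19.833 m.

Minimum gap ≈ 19.8 m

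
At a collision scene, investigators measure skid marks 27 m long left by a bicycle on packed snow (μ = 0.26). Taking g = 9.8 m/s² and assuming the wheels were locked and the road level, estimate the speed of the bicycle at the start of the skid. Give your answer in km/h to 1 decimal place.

Initial speed ≈ 42.2 km/h

Deceleration a = μg = 0.26 × 9.8 = 2.548 m/s².
v = √(2a·d) = √(2 × 2.548 × 27) = √137.592 = 11.7300 m/s.
= 11.7300 × 3.6 = 42.228 km/h.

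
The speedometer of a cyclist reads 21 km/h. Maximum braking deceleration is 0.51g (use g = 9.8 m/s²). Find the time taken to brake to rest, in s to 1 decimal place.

21 km/h ÷ 3.6 = 5.8333 m/s.
a = 0.51 × 9.8 = 4.998 m/s².
Braking time = v/a = 5.8333 / 4.998 = 1.167 s.

Braking time ≈ 1.2 s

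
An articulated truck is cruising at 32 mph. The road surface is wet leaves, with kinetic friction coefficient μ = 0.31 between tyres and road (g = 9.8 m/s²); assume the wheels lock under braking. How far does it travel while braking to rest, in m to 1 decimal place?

Braking distance ≈ 33.7 m

32 mph × 0.44704 = 14.3053 m/s.
a = μg = 0.31 × 9.8 = 3.038 m/s².
Braking distance = v²/(2a) = 14.3053² / (2 × 3.038) = 204.642 / 6.076 = 33.680 m.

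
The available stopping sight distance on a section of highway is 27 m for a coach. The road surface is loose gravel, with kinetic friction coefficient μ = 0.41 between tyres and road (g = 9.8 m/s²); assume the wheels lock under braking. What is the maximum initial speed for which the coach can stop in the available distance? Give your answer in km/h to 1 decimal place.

Maximum speed ≈ 53.0 km/h

a = μg = 0.41 × 9.8 = 4.018 m/s².
v²/(2a) = d ⇒ v = √(2 × 4.018 × 27) = √216.97 = 14.7299 m/s.
14.7299 m/s × 3.6 = 53.028 km/h.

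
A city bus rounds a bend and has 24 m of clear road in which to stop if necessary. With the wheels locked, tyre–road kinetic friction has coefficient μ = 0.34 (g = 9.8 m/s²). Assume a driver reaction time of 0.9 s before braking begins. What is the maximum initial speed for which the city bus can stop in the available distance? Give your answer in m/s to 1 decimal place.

Maximum speed ≈ 10.0 m/s

a = μg = 0.34 × 9.8 = 3.332 m/s².
Stopping distance: v·t_r + v²/(2a) = 24 with t_r = 0.9 s and a = 3.332 m/s².
So v² + 5.998 v − 159.94 = 0.
Positive root: v = −a·t_r + √((a·t_r)² + 2a·d) = −2.999 + √(8.994 + 159.94) = 9.9985 m/s.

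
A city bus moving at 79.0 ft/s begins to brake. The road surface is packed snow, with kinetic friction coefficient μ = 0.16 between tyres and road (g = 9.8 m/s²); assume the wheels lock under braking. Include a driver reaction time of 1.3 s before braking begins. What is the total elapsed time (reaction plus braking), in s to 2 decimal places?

Total time ≈ 16.66 s

79 ft/s × 0.3048 = 24.0792 m/s.
a = μg = 0.16 × 9.8 = 1.568 m/s².
Braking time = v/a = 24.0792 / 1.568 = 15.357 s.
Total = 1.3 + 15.357 = 16.657 s.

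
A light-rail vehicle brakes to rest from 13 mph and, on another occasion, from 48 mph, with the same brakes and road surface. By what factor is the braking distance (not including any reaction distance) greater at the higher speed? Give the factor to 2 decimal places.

Factor ≈ 13.63

Braking distance d = v²/(2a), so with a fixed, d ∝ v².
Factor = (48/13)² = 3.6923² = 13.6331.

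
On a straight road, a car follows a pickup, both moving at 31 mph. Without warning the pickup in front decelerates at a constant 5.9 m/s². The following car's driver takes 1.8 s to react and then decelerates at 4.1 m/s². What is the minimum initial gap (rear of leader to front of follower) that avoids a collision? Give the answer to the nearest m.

31 mph × 0.44704 = 13.8582 m/s.
Leader travels v²/(2a_L) = 192.050 / 11.800 = 16.275 m before stopping.
Follower covers v·t_r = 13.8582 × 1.8 = 24.945 m while reacting, then v²/(2a_F) = 192.050 / 8.200 = 23.421 m while braking, for a total of 24.945 + 23.421 = 48.366 m.
Since a_F ≤ a_L and the follower starts braking later, the follower is never slower than the leader, so the closest approach is when both have stopped.
Minimum gap = 48.366 − 16.275 = 32.091 m.

Minimum gap ≈ 32 m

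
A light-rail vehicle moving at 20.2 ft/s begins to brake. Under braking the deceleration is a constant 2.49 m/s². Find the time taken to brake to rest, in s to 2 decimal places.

Braking time ≈ 2.47 s

20.2 ft/s × 0.3048 = 6.1570 m/s.
Braking time = v/a = 6.1570 / 2.490 = 2.473 s.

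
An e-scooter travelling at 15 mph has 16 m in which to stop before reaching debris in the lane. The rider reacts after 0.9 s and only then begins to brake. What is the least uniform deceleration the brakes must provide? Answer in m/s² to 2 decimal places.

Required deceleration ≈ 2.26 m/s²

15 mph × 0.44704 = 6.7056 m/s.
Distance covered during reaction = 6.7056 × 0.9 = 6.035 m.
Distance available for braking: 16 − 6.035 = 9.965 m.
v² = 2a·d ⇒ a = v²/(2d) = 6.7056² / (2 × 9.965) = 44.965 / 19.930 = 2.2561 m/s².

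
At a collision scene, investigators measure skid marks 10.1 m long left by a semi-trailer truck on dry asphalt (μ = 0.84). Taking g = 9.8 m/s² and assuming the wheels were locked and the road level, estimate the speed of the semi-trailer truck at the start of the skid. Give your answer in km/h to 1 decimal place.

Deceleration a = μg = 0.84 × 9.8 = 8.232 m/s².
v = √(2a·d) = √(2 × 8.232 × 10.1) = √166.286 = 12.8952 m/s.
= 12.8952 × 3.6 = 46.423 km/h.

Initial speed ≈ 46.4 km/h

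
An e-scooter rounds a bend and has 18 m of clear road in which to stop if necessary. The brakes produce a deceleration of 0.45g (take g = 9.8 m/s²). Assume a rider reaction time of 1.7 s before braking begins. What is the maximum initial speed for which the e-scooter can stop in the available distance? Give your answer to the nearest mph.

a = 0.45 × 9.8 = 4.410 m/s².
Stopping distance: v·t_r + v²/(2a) = 18 with t_r = 1.7 s and a = 4.410 m/s².
So v² + 14.994 v − 158.76 = 0.
Positive root: v = −a·t_r + √((a·t_r)² + 2a·d) = −7.497 + √(56.205 + 158.76) = 7.1647 m/s.
7.1647 m/s ÷ 0.44704 = 16.027 mph.

Maximum speed ≈ 16 mph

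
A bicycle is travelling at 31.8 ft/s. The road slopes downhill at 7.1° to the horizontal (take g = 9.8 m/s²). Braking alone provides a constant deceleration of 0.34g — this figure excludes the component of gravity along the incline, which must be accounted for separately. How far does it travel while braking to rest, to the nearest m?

Braking distance ≈ 22 m

31.8 ft/s × 0.3048 = 9.6926 m/s.
a = 0.34 × 9.8 = 3.332 m/s².
Gravity along the downhill slope reduces the braking deceleration: a_eff = 3.332 − 9.8·sin 7.1° = 3.332 − 1.211 = 2.121 m/s².
Braking distance = v²/(2a) = 9.6926² / (2 × 2.121) = 93.946 / 4.242 = 22.147 m.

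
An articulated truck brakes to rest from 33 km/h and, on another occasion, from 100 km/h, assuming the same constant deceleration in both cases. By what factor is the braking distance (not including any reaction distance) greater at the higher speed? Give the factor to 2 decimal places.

Factor ≈ 9.18

Braking distance d = v²/(2a), so with a fixed, d ∝ v².
Factor = (100/33)² = 3.0303² = 9.1827.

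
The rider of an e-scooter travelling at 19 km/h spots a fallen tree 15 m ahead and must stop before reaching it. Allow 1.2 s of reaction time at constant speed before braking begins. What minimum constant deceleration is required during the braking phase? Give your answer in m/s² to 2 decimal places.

Required deceleration ≈ 1.61 m/s²

19 km/h ÷ 3.6 = 5.2778 m/s.
Distance covered during reaction = 5.2778 × 1.2 = 6.333 m.
Distance available for braking: 15 − 6.333 = 8.667 m.
v² = 2a·d ⇒ a = v²/(2d) = 5.2778² / (2 × 8.667) = 27.855 / 17.334 = 1.6070 m/s².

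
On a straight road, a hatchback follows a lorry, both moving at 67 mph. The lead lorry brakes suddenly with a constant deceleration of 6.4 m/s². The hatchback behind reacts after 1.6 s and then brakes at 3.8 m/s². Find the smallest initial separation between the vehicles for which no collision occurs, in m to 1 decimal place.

67 mph × 0.44704 = 29.9517 m/s.
Leader travels v²/(2a_L) = 897.104 / 12.800 = 70.086 m before stopping.
Follower covers v·t_r = 29.9517 × 1.6 = 47.923 m while reacting, then v²/(2a_F) = 897.104 / 7.600 = 118.040 m while braking, for a total of 47.923 + 118.040 = 165.963 m.
Since a_F ≤ a_L and the follower starts braking later, the follower is never slower than the leader, so the closest approach is when both have stopped.
Minimum gap = 165.963 − 70.086 = 95.877 m.

Minimum gap ≈ 95.9 m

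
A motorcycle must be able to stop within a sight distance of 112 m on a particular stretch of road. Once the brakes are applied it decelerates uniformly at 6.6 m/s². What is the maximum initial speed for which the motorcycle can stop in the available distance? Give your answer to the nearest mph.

v²/(2a) = d ⇒ v = √(2 × 6.600 × 112) = √1478.40 = 38.4500 m/s.
38.4500 m/s ÷ 0.44704 = 86.010 mph.

Maximum speed ≈ 86 mph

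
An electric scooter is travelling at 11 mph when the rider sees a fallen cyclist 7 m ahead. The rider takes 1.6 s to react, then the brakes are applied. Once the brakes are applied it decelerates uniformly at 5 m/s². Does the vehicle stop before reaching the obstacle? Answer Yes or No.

11 mph × 0.44704 = 4.9174 m/s.
Reaction distance = 4.9174 × 1.6 = 7.868 m.
Braking distance = v²/(2a) = 24.181 / 10.000 = 2.418 m.
Total stopping distance = 7.868 + 2.418 = 10.286 m, vs 7 m available — it cannot stop in time and overshoots by 10.286 − 7 = 3.286 m.

No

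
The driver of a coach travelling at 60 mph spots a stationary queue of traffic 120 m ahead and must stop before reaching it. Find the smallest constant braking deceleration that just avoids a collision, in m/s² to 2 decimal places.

Required deceleration ≈ 3.00 m/s²

60 mph × 0.44704 = 26.8224 m/s.
v² = 2a·d ⇒ a = v²/(2d) = 26.8224² / (2 × 120.000) = 719.441 / 240.000 = 2.9977 m/s².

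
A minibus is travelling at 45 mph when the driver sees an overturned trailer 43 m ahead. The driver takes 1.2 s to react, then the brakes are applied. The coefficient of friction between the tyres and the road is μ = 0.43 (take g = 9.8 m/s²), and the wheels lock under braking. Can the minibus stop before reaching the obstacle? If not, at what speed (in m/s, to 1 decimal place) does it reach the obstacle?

No — it strikes the obstacle at 15.7 m/s

45 mph × 0.44704 = 20.1168 m/s.
a = μg = 0.43 × 9.8 = 4.214 m/s².
Reaction distance = 20.1168 × 1.2 = 24.140 m.
Braking distance needed to stop: v²/(2a) = 404.686 / 8.428 = 48.017 m, so total needed = 24.140 + 48.017 = 72.157 m > 43 m — it cannot stop.
Distance remaining when braking begins: 43 − 24.140 = 18.860 m.
v² = v₀² − 2a·d = 404.686 − 2 × 4.214 × 18.860 = 245.734 m²/s².
v = √245.734 = 15.676 m/s.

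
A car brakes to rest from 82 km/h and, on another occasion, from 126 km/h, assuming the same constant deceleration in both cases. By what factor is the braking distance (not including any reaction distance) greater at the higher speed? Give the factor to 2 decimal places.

Braking distance d = v²/(2a), so with a fixed, d ∝ v².
Factor = (126/82)² = 1.5366² = 2.3611.

Factor ≈ 2.36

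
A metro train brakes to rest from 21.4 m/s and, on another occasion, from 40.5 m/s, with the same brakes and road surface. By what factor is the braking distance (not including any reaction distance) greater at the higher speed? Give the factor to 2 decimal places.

Factor ≈ 3.58

Braking distance d = v²/(2a), so with a fixed, d ∝ v².
Factor = (40.5/21.4)² = 1.8925² = 3.5816.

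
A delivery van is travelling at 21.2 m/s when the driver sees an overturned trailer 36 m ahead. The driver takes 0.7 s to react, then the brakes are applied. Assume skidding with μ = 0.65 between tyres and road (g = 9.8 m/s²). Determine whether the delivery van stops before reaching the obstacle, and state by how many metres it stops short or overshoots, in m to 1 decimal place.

No — it overshoots by 14.1 m

a = μg = 0.65 × 9.8 = 6.370 m/s².
Reaction distance = 21.2000 × 0.7 = 14.840 m.
Braking distance = v²/(2a) = 449.440 / 12.740 = 35.278 m.
Total stopping distance = 14.840 + 35.278 = 50.118 m, vs 36 m available — it cannot stop in time and overshoots by 50.118 − 36 = 14.118 m.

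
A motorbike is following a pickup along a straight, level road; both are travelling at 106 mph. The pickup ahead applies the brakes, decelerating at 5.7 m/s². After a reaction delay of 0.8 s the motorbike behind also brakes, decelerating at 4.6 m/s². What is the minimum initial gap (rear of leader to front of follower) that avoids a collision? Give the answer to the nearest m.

106 mph × 0.44704 = 47.3862 m/s.
Leader travels v²/(2a_L) = 2245.452 / 11.400 = 196.969 m before stopping.
Follower covers v·t_r = 47.3862 × 0.8 = 37.909 m while reacting, then v²/(2a_F) = 2245.452 / 9.200 = 244.071 m while braking, for a total of 37.909 + 244.071 = 281.980 m.
Since a_F ≤ a_L and the follower starts braking later, the follower is never slower than the leader, so the closest approach is when both have stopped.
Minimum gap = 281.980 − 196.969 = 85.011 m.

Minimum gap ≈ 85 m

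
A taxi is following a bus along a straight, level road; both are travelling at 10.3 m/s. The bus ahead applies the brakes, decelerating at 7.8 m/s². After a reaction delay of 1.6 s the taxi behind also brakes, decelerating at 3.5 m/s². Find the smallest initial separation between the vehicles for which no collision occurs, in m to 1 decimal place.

Minimum gap ≈ 24.8 m

Leader travels v²/(2a_L) = 106.090 / 15.600 = 6.801 m before stopping.
Follower covers v·t_r = 10.3000 × 1.6 = 16.480 m while reacting, then v²/(2a_F) = 106.090 / 7.000 = 15.156 m while braking, for a total of 16.480 + 15.156 = 31.636 m.
Since a_F ≤ a_L and the follower starts braking later, the follower is never slower than the leader, so the closest approach is when both have stopped.
Minimum gap = 31.636 − 6.801 = 24.835 m.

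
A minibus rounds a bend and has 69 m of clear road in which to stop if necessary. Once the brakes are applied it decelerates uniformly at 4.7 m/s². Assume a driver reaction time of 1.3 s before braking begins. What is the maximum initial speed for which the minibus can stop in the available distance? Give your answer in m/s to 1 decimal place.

Stopping distance: v·t_r + v²/(2a) = 69 with t_r = 1.3 s and a = 4.700 m/s².
So v² + 12.220 v − 648.60 = 0.
Positive root: v = −a·t_r + √((a·t_r)² + 2a·d) = −6.110 + √(37.332 + 648.60) = 20.0803 m/s.

Maximum speed ≈ 20.1 m/s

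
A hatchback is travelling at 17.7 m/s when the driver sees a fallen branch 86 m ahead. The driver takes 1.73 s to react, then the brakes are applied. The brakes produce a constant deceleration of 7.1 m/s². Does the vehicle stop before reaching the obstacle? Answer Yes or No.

Yes

Reaction distance = 17.7000 × 1.73 = 30.621 m.
Braking distance = v²/(2a) = 313.290 / 14.200 = 22.063 m.
Total stopping distance = 30.621 + 22.063 = 52.684 m, vs 86 m available — it stops with 86 − 52.684 = 33.316 m to spare.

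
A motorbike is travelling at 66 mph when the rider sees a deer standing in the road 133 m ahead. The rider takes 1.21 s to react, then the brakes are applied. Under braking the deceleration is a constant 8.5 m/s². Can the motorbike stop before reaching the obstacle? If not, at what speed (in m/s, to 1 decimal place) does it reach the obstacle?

Yes — it stops about 46.1 m short of the obstacle, so it never reaches it

66 mph × 0.44704 = 29.5046 m/s.
Reaction distance = 29.5046 × 1.21 = 35.701 m.
Braking distance = v²/(2a) = 870.521 / 17.000 = 51.207 m.
Total stopping distance = 35.701 + 51.207 = 86.908 m, vs 133 m available — it stops with 133 − 86.908 = 46.092 m to spare.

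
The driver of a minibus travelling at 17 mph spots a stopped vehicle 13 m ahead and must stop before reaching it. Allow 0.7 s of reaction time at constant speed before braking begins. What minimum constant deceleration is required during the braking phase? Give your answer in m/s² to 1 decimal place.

Required deceleration ≈ 3.8 m/s²

17 mph × 0.44704 = 7.5997 m/s.
Distance covered during reaction = 7.5997 × 0.7 = 5.320 m.
Distance available for braking: 13 − 5.320 = 7.680 m.
v² = 2a·d ⇒ a = v²/(2d) = 7.5997² / (2 × 7.680) = 57.755 / 15.360 = 3.7601 m/s².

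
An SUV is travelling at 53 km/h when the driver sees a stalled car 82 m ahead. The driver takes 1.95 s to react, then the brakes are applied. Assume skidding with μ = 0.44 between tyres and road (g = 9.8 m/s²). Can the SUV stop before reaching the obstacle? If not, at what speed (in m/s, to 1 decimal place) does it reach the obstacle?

Yes — it stops about 28.2 m short of the obstacle, so it never reaches it

53 km/h ÷ 3.6 = 14.7222 m/s.
a = μg = 0.44 × 9.8 = 4.312 m/s².
Reaction distance = 14.7222 × 1.95 = 28.708 m.
Braking distance = v²/(2a) = 216.743 / 8.624 = 25.133 m.
Total stopping distance = 28.708 + 25.133 = 53.841 m, vs 82 m available — it stops with 82 − 53.841 = 28.159 m to spare.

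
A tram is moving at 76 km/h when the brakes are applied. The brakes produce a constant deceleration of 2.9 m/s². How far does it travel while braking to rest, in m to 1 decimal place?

Braking distance ≈ 76.8 m

76 km/h ÷ 3.6 = 21.1111 m/s.
Braking distance = v²/(2a) = 21.1111² / (2 × 2.900) = 445.679 / 5.800 = 76.841 m.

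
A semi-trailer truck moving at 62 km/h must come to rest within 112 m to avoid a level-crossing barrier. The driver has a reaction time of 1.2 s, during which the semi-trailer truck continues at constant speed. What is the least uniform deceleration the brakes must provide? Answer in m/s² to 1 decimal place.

Required deceleration ≈ 1.6 m/s²

62 km/h ÷ 3.6 = 17.2222 m/s.
Distance covered during reaction = 17.2222 × 1.2 = 20.667 m.
Distance available for braking: 112 − 20.667 = 91.333 m.
v² = 2a·d ⇒ a = v²/(2d) = 17.2222² / (2 × 91.333) = 296.604 / 182.666 = 1.6238 m/s².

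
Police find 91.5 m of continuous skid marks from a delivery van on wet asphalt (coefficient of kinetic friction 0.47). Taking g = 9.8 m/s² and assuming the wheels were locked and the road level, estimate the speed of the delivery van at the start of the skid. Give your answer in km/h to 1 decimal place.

Deceleration a = μg = 0.47 × 9.8 = 4.606 m/s².
v = √(2a·d) = √(2 × 4.606 × 91.5) = √842.898 = 29.0327 m/s.
= 29.0327 × 3.6 = 104.518 km/h.

Initial speed ≈ 104.5 km/h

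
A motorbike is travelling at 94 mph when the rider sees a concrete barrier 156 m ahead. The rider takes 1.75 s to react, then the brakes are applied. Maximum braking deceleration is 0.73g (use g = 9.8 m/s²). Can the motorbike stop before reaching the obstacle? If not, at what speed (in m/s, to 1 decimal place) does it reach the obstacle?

94 mph × 0.44704 = 42.0218 m/s.
a = 0.73 × 9.8 = 7.154 m/s².
Reaction distance = 42.0218 × 1.75 = 73.538 m.
Braking distance needed to stop: v²/(2a) = 1765.832 / 14.308 = 123.416 m, so total needed = 73.538 + 123.416 = 196.954 m > 156 m — it cannot stop.
Distance remaining when braking begins: 156 − 73.538 = 82.462 m.
v² = v₀² − 2a·d = 1765.832 − 2 × 7.154 × 82.462 = 585.966 m²/s².
v = √585.966 = 24.207 m/s.

No — it strikes the obstacle at 24.2 m/s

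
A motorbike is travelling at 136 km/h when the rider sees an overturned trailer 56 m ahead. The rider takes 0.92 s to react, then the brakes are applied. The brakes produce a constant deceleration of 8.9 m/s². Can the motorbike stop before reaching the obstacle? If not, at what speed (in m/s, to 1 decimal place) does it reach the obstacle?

No — it strikes the obstacle at 32.4 m/s

136 km/h ÷ 3.6 = 37.7778 m/s.
Reaction distance = 37.7778 × 0.92 = 34.756 m.
Braking distance needed to stop: v²/(2a) = 1427.162 / 17.800 = 80.178 m, so total needed = 34.756 + 80.178 = 114.934 m > 56 m — it cannot stop.
Distance remaining when braking begins: 56 − 34.756 = 21.244 m.
v² = v₀² − 2a·d = 1427.162 − 2 × 8.900 × 21.244 = 1049.019 m²/s².
v = √1049.019 = 32.389 m/s.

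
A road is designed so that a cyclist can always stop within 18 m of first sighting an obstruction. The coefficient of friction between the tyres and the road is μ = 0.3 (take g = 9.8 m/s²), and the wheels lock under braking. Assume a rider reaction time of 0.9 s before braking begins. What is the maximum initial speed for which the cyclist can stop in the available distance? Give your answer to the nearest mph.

Maximum speed ≈ 18 mph

a = μg = 0.3 × 9.8 = 2.940 m/s².
Stopping distance: v·t_r + v²/(2a) = 18 with t_r = 0.9 s and a = 2.940 m/s².
So v² + 5.292 v − 105.84 = 0.
Positive root: v = −a·t_r + √((a·t_r)² + 2a·d) = −2.646 + √(7.001 + 105.84) = 7.9767 m/s.
7.9767 m/s ÷ 0.44704 = 17.843 mph.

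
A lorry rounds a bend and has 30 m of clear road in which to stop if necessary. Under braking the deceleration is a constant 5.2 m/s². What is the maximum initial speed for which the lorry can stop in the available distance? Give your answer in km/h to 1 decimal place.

Maximum speed ≈ 63.6 km/h

v²/(2a) = d ⇒ v = √(2 × 5.200 × 30) = √312.00 = 17.6635 m/s.
17.6635 m/s × 3.6 = 63.589 km/h.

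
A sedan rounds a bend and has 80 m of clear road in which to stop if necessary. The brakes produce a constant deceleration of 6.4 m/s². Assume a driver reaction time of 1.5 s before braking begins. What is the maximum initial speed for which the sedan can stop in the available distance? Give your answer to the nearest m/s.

Maximum speed ≈ 24 m/s

Stopping distance: v·t_r + v²/(2a) = 80 with t_r = 1.5 s and a = 6.400 m/s².
So v² + 19.200 v − 1024.00 = 0.
Positive root: v = −a·t_r + √((a·t_r)² + 2a·d) = −9.600 + √(92.160 + 1024.00) = 23.8090 m/s.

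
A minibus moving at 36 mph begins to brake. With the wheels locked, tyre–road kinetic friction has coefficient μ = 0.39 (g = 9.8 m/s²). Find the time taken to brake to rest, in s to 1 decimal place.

36 mph × 0.44704 = 16.0934 m/s.
a = μg = 0.39 × 9.8 = 3.822 m/s².
Braking time = v/a = 16.0934 / 3.822 = 4.211 s.

Braking time ≈ 4.2 s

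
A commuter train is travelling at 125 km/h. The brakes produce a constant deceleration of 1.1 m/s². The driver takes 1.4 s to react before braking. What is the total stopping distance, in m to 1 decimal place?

Total stopping distance ≈ 596.6 m

125 km/h ÷ 3.6 = 34.7222 m/s.
Reaction distance = v·t_r = 34.7222 × 1.4 = 48.611 m.
Braking distance = v²/(2a) = 34.7222² / (2 × 1.100) = 1205.631 / 2.200 = 548.014 m.
Total = 48.611 + 548.014 = 596.625 m.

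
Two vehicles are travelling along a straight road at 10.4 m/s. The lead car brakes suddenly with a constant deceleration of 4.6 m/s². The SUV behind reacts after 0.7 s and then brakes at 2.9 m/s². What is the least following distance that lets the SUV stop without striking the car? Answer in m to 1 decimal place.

Minimum gap ≈ 14.2 m

Leader travels v²/(2a_L) = 108.160 / 9.200 = 11.757 m before stopping.
Follower covers v·t_r = 10.4000 × 0.7 = 7.280 m while reacting, then v²/(2a_F) = 108.160 / 5.800 = 18.648 m while braking, for a total of 7.280 + 18.648 = 25.928 m.
Since a_F ≤ a_L and the follower starts braking later, the follower is never slower than the leader, so the closest approach is when both have stopped.
Minimum gap = 25.928 − 11.757 = 14.171 m.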